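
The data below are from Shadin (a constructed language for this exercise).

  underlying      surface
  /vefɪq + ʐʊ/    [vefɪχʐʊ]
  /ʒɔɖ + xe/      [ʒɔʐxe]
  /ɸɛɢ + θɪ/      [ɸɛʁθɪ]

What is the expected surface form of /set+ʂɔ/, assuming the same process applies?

The data show regressive manner assimilation: /q/ → [χ] before /ʐ/; /ɖ/ → [ʐ] before /x/; /ɢ/ → [ʁ] before /θ/. In each pair only manner changes, matching the following consonant, while place and voice stay constant.
The rule targets /t/ (voiceless alveolar stop), which sits before the trigger /ʂ/ (fricative).
A voiceless alveolar fricative is [s], so the surface segment is [s].

[sesʂɔ]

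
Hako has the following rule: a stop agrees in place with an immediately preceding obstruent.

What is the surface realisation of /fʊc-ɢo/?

[fʊcɟo]

/ɢ/ is a voiced uvular stop. The preceding trigger /c/ is palatal, so /ɢ/ must become palatal as well.
A voiced palatal stop is [ɟ], so the surface segment is [ɟ].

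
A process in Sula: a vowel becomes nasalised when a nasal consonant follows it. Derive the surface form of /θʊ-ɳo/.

The vowel /ʊ/ is adjacent to the following nasal /ɳ/, so it acquires [+nasal] and surfaces as [ʊ̃].

[θʊ̃ɳo]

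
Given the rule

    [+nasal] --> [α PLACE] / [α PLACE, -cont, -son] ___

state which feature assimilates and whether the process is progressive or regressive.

progressive place assimilation

The shared variable α links the value of the place features (abbreviated [PLACE]) on the target to the same value on the neighbouring segment, so place is the feature that assimilates.
The conditioning segment sits to the left of the focus bar, meaning the trigger precedes the segment that changes — progressive assimilation.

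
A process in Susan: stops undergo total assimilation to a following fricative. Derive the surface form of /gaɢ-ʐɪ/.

/ɢ/ is the segment targeted by the rule; it sits immediately before /ʐ/, so it assimilates completely and surfaces as [ʐ].

[gaʐʐɪ]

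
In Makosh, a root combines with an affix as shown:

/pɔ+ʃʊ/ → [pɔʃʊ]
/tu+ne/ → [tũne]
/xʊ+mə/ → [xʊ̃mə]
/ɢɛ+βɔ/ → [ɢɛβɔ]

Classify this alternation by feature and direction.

The vowel /u/ surfaces as nasalised [ũ] next to the following nasal /n/ — it has acquired the [+nasal] feature of its neighbour.
The other form shows the same pattern: /ʊ/ → [ʊ̃] before /m/ — each time a vowel is nasalised next to a following nasal.
No change occurs in [pɔʃʊ], [ɢɛβɔ] because the vowel at the boundary is adjacent to an oral consonant, not a nasal (/ɔ/ next to /ʃ/; /ɛ/ next to /β/).
Because the conditioning nasal is to the right of the vowel that changes, the process is regressive (anticipatory).

regressive nasality assimilation (vowel nasalisation)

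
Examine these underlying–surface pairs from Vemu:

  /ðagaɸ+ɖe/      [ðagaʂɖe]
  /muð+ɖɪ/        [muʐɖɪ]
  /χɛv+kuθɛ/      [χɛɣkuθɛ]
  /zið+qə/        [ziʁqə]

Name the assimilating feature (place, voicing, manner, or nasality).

place

The segment that alternates is /ɸ/, which surfaces as [ʂ] when adjacent to /ɖ/.
The change bilabial → retroflex matches the place of the following /ɖ/, identifying this as place assimilation.
The same holds elsewhere in the data: /ð/ → [ʐ] before /ɖ/ (dental → retroflex, matching retroflex); /v/ → [ɣ] before /k/ (labiodental → velar, matching velar); /ð/ → [ʁ] before /q/ (dental → uvular, matching uvular) — only place changes, and always toward the following segment.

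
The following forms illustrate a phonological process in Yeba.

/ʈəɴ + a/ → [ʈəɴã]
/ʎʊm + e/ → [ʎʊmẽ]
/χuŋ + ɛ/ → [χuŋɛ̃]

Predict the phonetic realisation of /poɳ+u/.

[poɳũ]

The data show progressive nasality assimilation (vowel nasalisation): /a/ → [ã] after /ɴ/; /e/ → [ẽ] after /m/; /ɛ/ → [ɛ̃] after /ŋ/ — a vowel is nasalised by an immediately preceding nasal consonant.
The vowel /u/ is adjacent to the preceding nasal /ɳ/, so it acquires [+nasal] and surfaces as [ũ].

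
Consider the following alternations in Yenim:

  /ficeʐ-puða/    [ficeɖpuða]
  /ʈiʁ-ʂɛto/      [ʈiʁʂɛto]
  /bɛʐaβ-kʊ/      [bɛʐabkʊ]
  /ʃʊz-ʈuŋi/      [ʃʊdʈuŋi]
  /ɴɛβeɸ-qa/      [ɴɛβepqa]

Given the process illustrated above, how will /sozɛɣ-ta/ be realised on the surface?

The data show regressive manner assimilation: /ʐ/ → [ɖ] before /p/; /β/ → [b] before /k/; /z/ → [d] before /ʈ/; /ɸ/ → [p] before /q/. In each pair only manner changes, matching the following consonant, while place and voice stay constant.
Nothing changes in [ʈiʁʂɛto]: there the adjacent consonants already agree in manner (/ʁ/ and /ʂ/ are both fricatives), so this form is consistent with the same rule.
/ɣ/ is a voiced velar fricative. The following trigger /t/ is a stop, so /ɣ/ must become a stop as well.
The voiced velar stop is [g], so /ɣ/ → [g].

[sozɛgta]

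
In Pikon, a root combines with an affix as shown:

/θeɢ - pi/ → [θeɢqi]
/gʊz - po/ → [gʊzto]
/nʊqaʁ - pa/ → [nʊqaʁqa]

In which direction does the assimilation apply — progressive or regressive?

Underlying /p/ is realised as [q] next to /ɢ/; /ɢ/ itself does not change.
/p/ is bilabial while /ɢ/ is uvular; the output [q] is uvular, matching the trigger — so the feature that spreads is place.
The other alternating forms pattern the same way: /p/ → [t] after /z/ (bilabial → alveolar, matching alveolar); /p/ → [q] after /ʁ/ (bilabial → uvular, matching uvular) — only place changes, and always toward the preceding segment.
The trigger is the preceding segment, so the direction is progressive (perseverative).

progressive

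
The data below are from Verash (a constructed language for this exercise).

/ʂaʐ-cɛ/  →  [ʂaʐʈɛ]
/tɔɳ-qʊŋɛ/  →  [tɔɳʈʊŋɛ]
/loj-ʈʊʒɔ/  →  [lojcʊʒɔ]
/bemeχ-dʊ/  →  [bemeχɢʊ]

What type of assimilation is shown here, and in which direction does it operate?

Comparing underlying and surface forms, /c/ → [ʈ] is the alternation; the neighbouring /ʐ/ is constant.
The change palatal → retroflex matches the place of the preceding /ʐ/, identifying this as place assimilation.
Manner and voice are unchanged, so the assimilation is partial, not total.
The same holds elsewhere in the data: /q/ → [ʈ] after /ɳ/ (uvular → retroflex, matching retroflex); /ʈ/ → [c] after /j/ (retroflex → palatal, matching palatal); /d/ → [ɢ] after /χ/ (alveolar → uvular, matching uvular) — only place changes, and always toward the preceding segment.
The trigger is the preceding segment, so the direction is progressive (perseverative).

progressive place assimilation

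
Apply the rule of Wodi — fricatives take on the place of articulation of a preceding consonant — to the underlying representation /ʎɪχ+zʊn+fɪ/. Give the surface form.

/z/ is a voiced alveolar fricative. The preceding trigger /χ/ is uvular, so /z/ must become uvular as well.
The voiced uvular fricative is [ʁ], so /z/ → [ʁ].
At the second juncture, /f/ likewise becomes [s] adjacent to /n/.

[ʎɪχʁʊnsɪ]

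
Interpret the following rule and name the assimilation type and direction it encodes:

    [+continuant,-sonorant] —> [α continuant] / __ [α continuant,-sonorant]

The rule copies [continuant] (continuancy) from the environment onto the target fricatives; since [±continuant] encodes the stop/fricative manner contrast, the assimilating dimension is manner.
Since the environment is written after the underscore, the trigger follows the target; the direction is regressive.

regressive manner assimilation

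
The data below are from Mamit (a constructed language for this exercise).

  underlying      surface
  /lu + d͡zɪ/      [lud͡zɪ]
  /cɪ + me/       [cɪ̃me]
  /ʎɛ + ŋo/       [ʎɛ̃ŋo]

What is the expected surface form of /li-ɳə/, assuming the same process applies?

The data show regressive nasality assimilation (vowel nasalisation): /ɪ/ → [ɪ̃] before /m/; /ɛ/ → [ɛ̃] before /ŋ/ — a vowel is nasalised by an immediately following nasal consonant.
No change occurs in [lud͡zɪ] because the vowel at the boundary is adjacent to an oral consonant, not a nasal (/u/ next to /d͡z/).
The vowel /i/ is adjacent to the following nasal /ɳ/, so it acquires [+nasal] and surfaces as [ĩ].

[lĩɳə]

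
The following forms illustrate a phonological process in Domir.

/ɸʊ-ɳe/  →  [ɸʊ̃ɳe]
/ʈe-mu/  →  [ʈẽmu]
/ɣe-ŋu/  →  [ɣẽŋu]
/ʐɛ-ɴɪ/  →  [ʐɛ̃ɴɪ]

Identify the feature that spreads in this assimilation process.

The vowel /ʊ/ surfaces as nasalised [ʊ̃] next to the following nasal /ɳ/ — it has acquired the [+nasal] feature of its neighbour.
Likewise in the remaining data: /e/ → [ẽ] before /m/; /e/ → [ẽ] before /ŋ/; /ɛ/ → [ɛ̃] before /ɴ/ — each time a vowel is nasalised next to a following nasal.

nasality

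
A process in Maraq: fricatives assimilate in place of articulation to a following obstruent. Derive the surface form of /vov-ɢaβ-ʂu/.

[voʁɢaʐʂu]

/v/ is a voiced labiodental fricative. The following trigger /ɢ/ is uvular, so /v/ must become uvular as well.
Changing only its place to uvular gives [ʁ] — the voiced uvular fricative.
At the second juncture, /β/ likewise becomes [ʐ] adjacent to /ʂ/.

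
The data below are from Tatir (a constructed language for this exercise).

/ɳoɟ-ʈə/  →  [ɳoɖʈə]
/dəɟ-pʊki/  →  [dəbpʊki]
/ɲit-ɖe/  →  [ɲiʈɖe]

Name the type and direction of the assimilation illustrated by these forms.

regressive place assimilation

Comparing underlying and surface forms, /ɟ/ → [ɖ] is the alternation; the neighbouring /ʈ/ is constant.
The change palatal → retroflex matches the place of the following /ʈ/, identifying this as place assimilation.
Manner and voice are unchanged, so the assimilation is partial, not total.
The same holds elsewhere in the data: /ɟ/ → [b] before /p/ (palatal → bilabial, matching bilabial); /t/ → [ʈ] before /ɖ/ (alveolar → retroflex, matching retroflex) — only place changes, and always toward the following segment.
Since the segment that changes precedes the conditioning segment, the assimilation is regressive.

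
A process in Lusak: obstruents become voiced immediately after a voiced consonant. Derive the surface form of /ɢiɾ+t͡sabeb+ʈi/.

The rule targets /t͡s/ (voiceless alveolar affricate), which sits after the trigger /ɾ/ (voiced).
Changing only its voicing to voiced gives [d͡z] — the voiced alveolar affricate.
The same rule applies at the second boundary: /ʈ/ → [ɖ] next to /b/.

[ɢiɾd͡zabebɖi]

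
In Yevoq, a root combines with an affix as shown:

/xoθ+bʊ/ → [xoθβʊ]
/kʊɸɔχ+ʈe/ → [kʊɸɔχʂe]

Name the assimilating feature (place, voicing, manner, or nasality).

Comparing underlying and surface forms, /b/ → [β] is the alternation; the neighbouring /θ/ is constant.
The change stop → fricative matches the manner of the preceding /θ/, identifying this as manner assimilation.
The other alternating form patterns the same way: /ʈ/ → [ʂ] after /χ/ (stop → fricative, matching a fricative) — only manner changes, and always toward the preceding segment.

manner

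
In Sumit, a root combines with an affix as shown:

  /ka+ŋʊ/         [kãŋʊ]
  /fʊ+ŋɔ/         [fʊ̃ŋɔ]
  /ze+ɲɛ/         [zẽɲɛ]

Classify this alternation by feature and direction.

The vowel /a/ surfaces as nasalised [ã] next to the following nasal /ŋ/ — it has acquired the [+nasal] feature of its neighbour.
The other forms show the same pattern: /ʊ/ → [ʊ̃] before /ŋ/; /e/ → [ẽ] before /ɲ/ — each time a vowel is nasalised next to a following nasal.
Because the conditioning nasal is to the right of the vowel that changes, the process is regressive (anticipatory).

regressive nasality assimilation (vowel nasalisation)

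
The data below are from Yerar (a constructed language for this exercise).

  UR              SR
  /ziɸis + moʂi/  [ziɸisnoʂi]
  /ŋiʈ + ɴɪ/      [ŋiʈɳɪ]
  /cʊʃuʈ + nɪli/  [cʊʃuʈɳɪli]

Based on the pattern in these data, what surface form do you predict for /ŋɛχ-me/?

[ŋɛχɴe]

The data show progressive place assimilation: /m/ → [n] after /s/; /ɴ/ → [ɳ] after /ʈ/; /n/ → [ɳ] after /ʈ/. In each pair only place changes, matching the preceding consonant, while manner and voice stay constant.
The rule targets /m/ (voiced bilabial nasal), which sits after the trigger /χ/ (uvular).
The voiced uvular nasal is [ɴ], so /m/ → [ɴ].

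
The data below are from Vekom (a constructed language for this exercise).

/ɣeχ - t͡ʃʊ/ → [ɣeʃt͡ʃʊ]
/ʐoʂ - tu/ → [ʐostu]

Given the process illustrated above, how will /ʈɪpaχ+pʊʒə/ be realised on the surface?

[ʈɪpaɸpʊʒə]

The data show regressive place assimilation: /χ/ → [ʃ] before /t͡ʃ/; /ʂ/ → [s] before /t/. In each pair only place changes, matching the following consonant, while manner and voice stay constant.
The rule targets /χ/ (voiceless uvular fricative), which sits before the trigger /p/ (bilabial).
Changing only its place to bilabial gives [ɸ] — the voiceless bilabial fricative.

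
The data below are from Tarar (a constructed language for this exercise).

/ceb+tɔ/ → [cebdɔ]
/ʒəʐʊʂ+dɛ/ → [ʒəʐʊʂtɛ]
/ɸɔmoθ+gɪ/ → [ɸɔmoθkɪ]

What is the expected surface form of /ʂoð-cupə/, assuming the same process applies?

The data show progressive voicing assimilation: /t/ → [d] after /b/; /d/ → [t] after /ʂ/; /g/ → [k] after /θ/. In each pair only voicing changes, matching the preceding consonant, while place and manner stay constant.
The rule targets /c/ (voiceless palatal stop), which sits after the trigger /ð/ (voiced).
A voiced palatal stop is [ɟ], so the surface segment is [ɟ].

[ʂoðɟupə]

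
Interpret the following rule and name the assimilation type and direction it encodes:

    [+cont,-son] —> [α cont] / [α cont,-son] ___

The rule copies [cont] (continuancy) from the environment onto the target fricatives; since [±cont] encodes the stop/fricative manner contrast, the assimilating dimension is manner.
Since the environment is written before the underscore, the trigger precedes the target; the direction is progressive.

progressive manner assimilation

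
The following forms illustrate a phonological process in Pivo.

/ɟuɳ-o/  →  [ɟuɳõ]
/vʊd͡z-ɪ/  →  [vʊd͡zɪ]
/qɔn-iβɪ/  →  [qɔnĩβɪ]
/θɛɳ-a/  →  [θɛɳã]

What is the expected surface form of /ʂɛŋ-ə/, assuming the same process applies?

[ʂɛŋə̃]

The data show progressive nasality assimilation (vowel nasalisation): /o/ → [õ] after /ɳ/; /i/ → [ĩ] after /n/; /a/ → [ã] after /ɳ/ — a vowel is nasalised by an immediately preceding nasal consonant.
No change occurs in [vʊd͡zɪ] because the vowel at the boundary is adjacent to an oral consonant, not a nasal (/ɪ/ next to /d͡z/).
/ə/ sits next to the nasal /ŋ/ and is therefore nasalised to [ə̃].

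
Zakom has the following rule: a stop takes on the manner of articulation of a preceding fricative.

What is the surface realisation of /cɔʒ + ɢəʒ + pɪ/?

[cɔʒʁəʒɸɪ]

The rule targets /ɢ/ (voiced uvular stop), which sits after the trigger /ʒ/ (fricative).
Changing only its manner to fricative gives [ʁ] — the voiced uvular fricative.
At the second juncture, /p/ likewise becomes [ɸ] adjacent to /ʒ/.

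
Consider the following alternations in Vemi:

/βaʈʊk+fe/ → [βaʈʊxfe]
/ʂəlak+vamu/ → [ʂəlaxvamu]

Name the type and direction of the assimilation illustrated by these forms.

regressive manner assimilation

Underlying /k/ is realised as [x] next to /f/; /f/ itself does not change.
/k/ is a stop while /f/ is a fricative; the output [x] is a fricative, matching the trigger — so the feature that spreads is manner.
Place and voice are unchanged, so the assimilation is partial, not total.
Checking the remaining alternation: /k/ → [x] before /v/ (stop → fricative, matching a fricative) — only manner changes, and always toward the following segment.
The trigger is the following segment, so the direction is regressive (anticipatory).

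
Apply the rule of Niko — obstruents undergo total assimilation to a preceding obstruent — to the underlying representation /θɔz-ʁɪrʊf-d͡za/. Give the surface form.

[θɔzzɪrʊffa]

/ʁ/ is the segment targeted by the rule; it sits immediately after /z/, so it assimilates completely and surfaces as [z].
At the second juncture, /d͡z/ likewise becomes [f] adjacent to /f/.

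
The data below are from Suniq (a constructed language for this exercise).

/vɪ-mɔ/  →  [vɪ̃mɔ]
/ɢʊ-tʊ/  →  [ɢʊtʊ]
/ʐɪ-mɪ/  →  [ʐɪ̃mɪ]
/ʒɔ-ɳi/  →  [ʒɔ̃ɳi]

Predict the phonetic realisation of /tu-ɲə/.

The data show regressive nasality assimilation (vowel nasalisation): /ɪ/ → [ɪ̃] before /m/; /ɔ/ → [ɔ̃] before /ɳ/ — a vowel is nasalised by an immediately following nasal consonant.
No change occurs in [ɢʊtʊ] because the vowel at the boundary is adjacent to an oral consonant, not a nasal (/ʊ/ next to /t/).
The vowel /u/ is adjacent to the following nasal /ɲ/, so it acquires [+nasal] and surfaces as [ũ].

[tũɲə]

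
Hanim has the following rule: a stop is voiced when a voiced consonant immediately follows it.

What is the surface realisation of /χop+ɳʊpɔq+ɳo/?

[χobɳʊpɔɢɳo]

The rule targets /p/ (voiceless bilabial stop), which sits before the trigger /ɳ/ (voiced).
The voiced bilabial stop is [b], so /p/ → [b].
At the second juncture, /q/ likewise becomes [ɢ] adjacent to /ɳ/.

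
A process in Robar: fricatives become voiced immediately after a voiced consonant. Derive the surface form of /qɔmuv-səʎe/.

/s/ is a voiceless alveolar fricative. The preceding trigger /v/ is voiced, so /s/ must become voiced as well.
Changing only its voicing to voiced gives [z] — the voiced alveolar fricative.

[qɔmuvzəʎe]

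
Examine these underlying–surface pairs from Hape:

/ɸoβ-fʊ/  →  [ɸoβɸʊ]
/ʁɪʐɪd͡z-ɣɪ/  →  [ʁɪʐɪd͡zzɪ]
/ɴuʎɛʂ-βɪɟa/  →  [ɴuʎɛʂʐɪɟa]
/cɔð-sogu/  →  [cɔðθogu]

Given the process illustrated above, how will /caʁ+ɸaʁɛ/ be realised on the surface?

[caʁχaʁɛ]

The data show progressive place assimilation: /f/ → [ɸ] after /β/; /ɣ/ → [z] after /d͡z/; /β/ → [ʐ] after /ʂ/; /s/ → [θ] after /ð/. In each pair only place changes, matching the preceding consonant, while manner and voice stay constant.
/ɸ/ is a voiceless bilabial fricative. The preceding trigger /ʁ/ is uvular, so /ɸ/ must become uvular as well.
A voiceless uvular fricative is [χ], so the surface segment is [χ].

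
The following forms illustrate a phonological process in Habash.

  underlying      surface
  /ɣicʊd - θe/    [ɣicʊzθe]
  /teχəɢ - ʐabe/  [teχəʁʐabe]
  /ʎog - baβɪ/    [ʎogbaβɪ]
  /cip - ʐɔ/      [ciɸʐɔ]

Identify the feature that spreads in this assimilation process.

manner

Underlying /d/ is realised as [z] next to /θ/; /θ/ itself does not change.
The change stop → fricative matches the manner of the following /θ/, identifying this as manner assimilation.
Checking the remaining alternations: /ɢ/ → [ʁ] before /ʐ/ (stop → fricative, matching a fricative); /p/ → [ɸ] before /ʐ/ (stop → fricative, matching a fricative) — only manner changes, and always toward the following segment.
No alternation appears in [ʎogbaβɪ]: there the adjacent consonants already agree in manner (/g/ and /b/ are both stops), so this form is consistent with the same rule.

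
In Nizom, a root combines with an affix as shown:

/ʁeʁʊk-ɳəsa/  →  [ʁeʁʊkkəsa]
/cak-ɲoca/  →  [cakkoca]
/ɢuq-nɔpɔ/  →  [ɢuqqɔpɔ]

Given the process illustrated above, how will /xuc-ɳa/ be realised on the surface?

The data show progressive total assimilation (/ɳ/ → [k] after /k/; /ɲ/ → [k] after /k/; /n/ → [q] after /q/): in every case the target segment becomes identical to its preceding neighbour, copying more than a single feature.
/ɳ/ is the segment targeted by the rule; it sits immediately after /c/, so it assimilates completely and surfaces as [c].

[xucca]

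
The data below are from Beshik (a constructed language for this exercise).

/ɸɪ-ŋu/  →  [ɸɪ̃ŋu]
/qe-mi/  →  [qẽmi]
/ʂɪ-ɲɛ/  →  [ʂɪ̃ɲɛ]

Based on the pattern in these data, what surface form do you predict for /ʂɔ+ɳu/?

The data show regressive nasality assimilation (vowel nasalisation): /ɪ/ → [ɪ̃] before /ŋ/; /e/ → [ẽ] before /m/; /ɪ/ → [ɪ̃] before /ɲ/ — a vowel is nasalised by an immediately following nasal consonant.
/ɔ/ sits next to the nasal /ɳ/ and is therefore nasalised to [ɔ̃].

[ʂɔ̃ɳu]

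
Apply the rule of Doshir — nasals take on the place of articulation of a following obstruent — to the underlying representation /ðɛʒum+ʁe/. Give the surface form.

/m/ is a voiced bilabial nasal. The following trigger /ʁ/ is uvular, so /m/ must become uvular as well.
A voiced uvular nasal is [ɴ], so the surface segment is [ɴ].

[ðɛʒuɴʁe]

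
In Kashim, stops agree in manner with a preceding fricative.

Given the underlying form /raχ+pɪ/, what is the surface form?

The rule targets /p/ (voiceless bilabial stop), which sits after the trigger /χ/ (fricative).
A voiceless bilabial fricative is [ɸ], so the surface segment is [ɸ].

[raχɸɪ]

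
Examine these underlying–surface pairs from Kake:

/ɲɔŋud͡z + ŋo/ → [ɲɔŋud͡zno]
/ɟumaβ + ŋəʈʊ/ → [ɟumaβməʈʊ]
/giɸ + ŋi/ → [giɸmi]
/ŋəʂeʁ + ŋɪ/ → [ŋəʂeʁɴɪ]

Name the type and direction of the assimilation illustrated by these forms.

progressive place assimilation

The segment that alternates is /ŋ/, which surfaces as [n] when adjacent to /d͡z/.
The change velar → alveolar matches the place of the preceding /d͡z/, identifying this as place assimilation.
Manner and voice are unchanged, so the assimilation is partial, not total.
The same holds elsewhere in the data: /ŋ/ → [m] after /β/ (velar → bilabial, matching bilabial); /ŋ/ → [m] after /ɸ/ (velar → bilabial, matching bilabial); /ŋ/ → [ɴ] after /ʁ/ (velar → uvular, matching uvular) — only place changes, and always toward the preceding segment.
Since the segment that changes follows the conditioning segment, the assimilation is progressive.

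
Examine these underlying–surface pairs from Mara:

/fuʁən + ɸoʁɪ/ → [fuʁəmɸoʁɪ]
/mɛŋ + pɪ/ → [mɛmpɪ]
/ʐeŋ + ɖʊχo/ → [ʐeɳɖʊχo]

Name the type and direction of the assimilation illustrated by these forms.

regressive place assimilation

Comparing underlying and surface forms, /n/ → [m] is the alternation; the neighbouring /ɸ/ is constant.
The change alveolar → bilabial matches the place of the following /ɸ/, identifying this as place assimilation.
Manner and voice are unchanged, so the assimilation is partial, not total.
The other alternating forms pattern the same way: /ŋ/ → [m] before /p/ (velar → bilabial, matching bilabial); /ŋ/ → [ɳ] before /ɖ/ (velar → retroflex, matching retroflex) — only place changes, and always toward the following segment.
The trigger is the following segment, so the direction is regressive (anticipatory).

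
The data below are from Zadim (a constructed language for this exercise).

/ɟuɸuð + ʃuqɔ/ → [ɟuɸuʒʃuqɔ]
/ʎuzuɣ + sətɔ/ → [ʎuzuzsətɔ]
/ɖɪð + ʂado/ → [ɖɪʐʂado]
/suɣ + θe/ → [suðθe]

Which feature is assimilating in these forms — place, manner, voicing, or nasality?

place

The segment that alternates is /ð/, which surfaces as [ʒ] when adjacent to /ʃ/.
The change dental → postalveolar matches the place of the following /ʃ/, identifying this as place assimilation.
The other alternating forms pattern the same way: /ɣ/ → [z] before /s/ (velar → alveolar, matching alveolar); /ð/ → [ʐ] before /ʂ/ (dental → retroflex, matching retroflex); /ɣ/ → [ð] before /θ/ (velar → dental, matching dental) — only place changes, and always toward the following segment.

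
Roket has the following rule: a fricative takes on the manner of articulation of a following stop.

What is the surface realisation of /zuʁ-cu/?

/ʁ/ is a voiced uvular fricative. The following trigger /c/ is a stop, so /ʁ/ must become a stop as well.
The voiced uvular stop is [ɢ], so /ʁ/ → [ɢ].

[zuɢcu]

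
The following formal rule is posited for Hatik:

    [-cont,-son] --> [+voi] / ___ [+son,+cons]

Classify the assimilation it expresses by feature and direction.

regressive voicing assimilation

The structural change is [+voi], and the conditioning segment [+son,+cons] (a sonorant consonant) is itself voiced, so the target comes to share the voicing of its neighbour — voicing assimilation.
Since the environment is written after the underscore, the trigger follows the target; the direction is regressive.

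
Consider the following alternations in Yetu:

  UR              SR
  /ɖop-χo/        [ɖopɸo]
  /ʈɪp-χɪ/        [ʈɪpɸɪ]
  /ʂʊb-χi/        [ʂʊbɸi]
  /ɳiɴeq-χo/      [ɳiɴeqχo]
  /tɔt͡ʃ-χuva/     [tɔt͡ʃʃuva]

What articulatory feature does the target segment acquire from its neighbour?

place

Underlying /χ/ is realised as [ɸ] next to /p/; /p/ itself does not change.
The change uvular → bilabial matches the place of the preceding /p/, identifying this as place assimilation.
Checking the remaining alternations: /χ/ → [ɸ] after /b/ (uvular → bilabial, matching bilabial); /χ/ → [ʃ] after /t͡ʃ/ (uvular → postalveolar, matching postalveolar) — only place changes, and always toward the preceding segment.
Nothing changes in [ɳiɴeqχo]: there the adjacent consonants already agree in place (/χ/ and /q/ are both uvular), so this form is consistent with the same rule.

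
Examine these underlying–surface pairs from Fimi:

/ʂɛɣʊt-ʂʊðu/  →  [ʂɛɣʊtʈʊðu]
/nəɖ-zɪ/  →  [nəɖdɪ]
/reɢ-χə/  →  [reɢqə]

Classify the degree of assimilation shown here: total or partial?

Comparing underlying and surface forms, /ʂ/ → [ʈ] is the alternation; the neighbouring /t/ is constant.
/ʂ/ is a fricative while /t/ is a stop; the output [ʈ] is a stop, matching the trigger — so the feature that spreads is manner.
Place and voice are unchanged, so the assimilation is partial, not total.
The other alternating forms pattern the same way: /z/ → [d] after /ɖ/ (fricative → stop, matching a stop); /χ/ → [q] after /ɢ/ (fricative → stop, matching a stop) — only manner changes, and always toward the preceding segment.

partial assimilation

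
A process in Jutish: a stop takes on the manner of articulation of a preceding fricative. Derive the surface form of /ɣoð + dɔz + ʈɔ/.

[ɣoðzɔzʂɔ]

/d/ is a voiced alveolar stop. The preceding trigger /ð/ is a fricative, so /d/ must become a fricative as well.
Changing only its manner to fricative gives [z] — the voiced alveolar fricative.
At the second juncture, /ʈ/ likewise becomes [ʂ] adjacent to /z/.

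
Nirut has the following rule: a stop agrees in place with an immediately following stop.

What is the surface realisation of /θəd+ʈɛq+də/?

/d/ is a voiced alveolar stop. The following trigger /ʈ/ is retroflex, so /d/ must become retroflex as well.
Changing only its place to retroflex gives [ɖ] — the voiced retroflex stop.
The same rule applies at the second boundary: /q/ → [t] next to /d/.

[θəɖʈɛtdə]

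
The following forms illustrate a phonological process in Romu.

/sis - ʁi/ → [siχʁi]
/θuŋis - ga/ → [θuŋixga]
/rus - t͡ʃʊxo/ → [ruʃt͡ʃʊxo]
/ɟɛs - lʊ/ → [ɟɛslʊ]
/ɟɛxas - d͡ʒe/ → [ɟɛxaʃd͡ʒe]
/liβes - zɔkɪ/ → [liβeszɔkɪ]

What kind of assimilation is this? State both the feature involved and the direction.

The segment that alternates is /s/, which surfaces as [χ] when adjacent to /ʁ/.
The change alveolar → uvular matches the place of the following /ʁ/, identifying this as place assimilation.
Manner and voice are unchanged, so the assimilation is partial, not total.
Checking the remaining alternations: /s/ → [x] before /g/ (alveolar → velar, matching velar); /s/ → [ʃ] before /t͡ʃ/ (alveolar → postalveolar, matching postalveolar); /s/ → [ʃ] before /d͡ʒ/ (alveolar → postalveolar, matching postalveolar) — only place changes, and always toward the following segment.
Nothing changes in [ɟɛslʊ], [liβeszɔkɪ]: there the adjacent consonants already agree in place (/s/ and /l/ are both alveolar; /s/ and /z/ are both alveolar), so these forms are consistent with the same rule.
The trigger is the following segment, so the direction is regressive (anticipatory).

regressive place assimilation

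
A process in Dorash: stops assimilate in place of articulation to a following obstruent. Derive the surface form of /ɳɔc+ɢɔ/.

[ɳɔqɢɔ]

The rule targets /c/ (voiceless palatal stop), which sits before the trigger /ɢ/ (uvular).
The voiceless uvular stop is [q], so /c/ → [q].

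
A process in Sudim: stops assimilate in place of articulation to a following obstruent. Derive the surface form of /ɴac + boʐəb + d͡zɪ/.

The rule targets /c/ (voiceless palatal stop), which sits before the trigger /b/ (bilabial).
Changing only its place to bilabial gives [p] — the voiceless bilabial stop.
At the second juncture, /b/ likewise becomes [d] adjacent to /d͡z/.

[ɴapboʐədd͡zɪ]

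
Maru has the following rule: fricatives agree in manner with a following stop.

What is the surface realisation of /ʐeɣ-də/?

/ɣ/ is a voiced velar fricative. The following trigger /d/ is a stop, so /ɣ/ must become a stop as well.
A voiced velar stop is [g], so the surface segment is [g].

[ʐegdə]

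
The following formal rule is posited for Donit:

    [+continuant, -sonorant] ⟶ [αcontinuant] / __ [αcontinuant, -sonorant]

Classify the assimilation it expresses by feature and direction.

The shared variable α links the value of [continuant] on the target to that of the neighbouring obstruent. [continuant] distinguishes stops from fricatives — a manner-of-articulation feature — so this is manner assimilation.
The conditioning segment sits to the right of the focus bar, meaning the trigger follows the segment that changes — regressive assimilation.

regressive manner assimilation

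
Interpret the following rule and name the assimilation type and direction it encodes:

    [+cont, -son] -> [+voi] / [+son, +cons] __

progressive voicing assimilation

The structural change is [+voi], and the conditioning segment [+son, +cons] (a sonorant consonant) is itself voiced, so the target comes to share the voicing of its neighbour — voicing assimilation.
Since the environment is written before the underscore, the trigger precedes the target; the direction is progressive.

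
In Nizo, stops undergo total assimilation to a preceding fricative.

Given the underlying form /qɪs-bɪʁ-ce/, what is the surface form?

[qɪssɪʁʁe]

/b/ is the segment targeted by the rule; it sits immediately after /s/, so it assimilates completely and surfaces as [s].
The same rule applies at the second boundary: /c/ → [ʁ] next to /ʁ/.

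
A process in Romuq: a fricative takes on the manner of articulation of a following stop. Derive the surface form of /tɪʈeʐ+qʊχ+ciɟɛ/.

The rule targets /ʐ/ (voiced retroflex fricative), which sits before the trigger /q/ (stop).
The voiced retroflex stop is [ɖ], so /ʐ/ → [ɖ].
The same rule applies at the second boundary: /χ/ → [q] next to /c/.

[tɪʈeɖqʊqciɟɛ]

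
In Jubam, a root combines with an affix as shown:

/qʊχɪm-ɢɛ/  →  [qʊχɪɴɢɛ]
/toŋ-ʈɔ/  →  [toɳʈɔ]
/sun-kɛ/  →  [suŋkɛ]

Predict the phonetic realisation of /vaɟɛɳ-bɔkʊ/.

The data show regressive place assimilation: /m/ → [ɴ] before /ɢ/; /ŋ/ → [ɳ] before /ʈ/; /n/ → [ŋ] before /k/. In each pair only place changes, matching the following consonant, while manner and voice stay constant.
/ɳ/ is a voiced retroflex nasal. The following trigger /b/ is bilabial, so /ɳ/ must become bilabial as well.
A voiced bilabial nasal is [m], so the surface segment is [m].

[vaɟɛmbɔkʊ]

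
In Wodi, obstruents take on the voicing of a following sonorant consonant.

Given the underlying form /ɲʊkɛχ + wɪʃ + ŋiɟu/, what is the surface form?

The rule targets /χ/ (voiceless uvular fricative), which sits before the trigger /w/ (voiced).
Changing only its voicing to voiced gives [ʁ] — the voiced uvular fricative.
At the second juncture, /ʃ/ likewise becomes [ʒ] adjacent to /ŋ/.

[ɲʊkɛʁwɪʒŋiɟu]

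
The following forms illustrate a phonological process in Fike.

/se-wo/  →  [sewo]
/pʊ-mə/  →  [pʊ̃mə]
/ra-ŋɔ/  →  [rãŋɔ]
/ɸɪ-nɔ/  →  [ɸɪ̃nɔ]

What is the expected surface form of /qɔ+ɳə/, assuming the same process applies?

The data show regressive nasality assimilation (vowel nasalisation): /ʊ/ → [ʊ̃] before /m/; /a/ → [ã] before /ŋ/; /ɪ/ → [ɪ̃] before /n/ — a vowel is nasalised by an immediately following nasal consonant.
No change occurs in [sewo] because the vowel at the boundary is adjacent to an oral consonant, not a nasal (/e/ next to /w/).
The vowel /ɔ/ is adjacent to the following nasal /ɳ/, so it acquires [+nasal] and surfaces as [ɔ̃].

[qɔ̃ɳə]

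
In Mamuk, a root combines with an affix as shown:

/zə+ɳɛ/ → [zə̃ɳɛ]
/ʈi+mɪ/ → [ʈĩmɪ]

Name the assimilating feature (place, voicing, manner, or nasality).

The vowel /ə/ surfaces as nasalised [ə̃] next to the following nasal /ɳ/ — it has acquired the [+nasal] feature of its neighbour.
Likewise in the remaining data: /i/ → [ĩ] before /m/ — each time a vowel is nasalised next to a following nasal.

nasality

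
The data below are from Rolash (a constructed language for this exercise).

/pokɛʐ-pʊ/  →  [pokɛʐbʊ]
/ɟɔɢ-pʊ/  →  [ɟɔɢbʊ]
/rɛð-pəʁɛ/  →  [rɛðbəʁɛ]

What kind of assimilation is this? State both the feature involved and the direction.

Comparing underlying and surface forms, /p/ → [b] is the alternation; the neighbouring /ʐ/ is constant.
The change voiceless → voiced matches the voicing of the preceding /ʐ/, identifying this as voicing assimilation.
Place and manner are unchanged, so the assimilation is partial, not total.
The same holds elsewhere in the data: /p/ → [b] after /ɢ/ (voiceless → voiced, matching voiced); /p/ → [b] after /ð/ (voiceless → voiced, matching voiced) — only voicing changes, and always toward the preceding segment.
Since the segment that changes follows the conditioning segment, the assimilation is progressive.

progressive voicing assimilation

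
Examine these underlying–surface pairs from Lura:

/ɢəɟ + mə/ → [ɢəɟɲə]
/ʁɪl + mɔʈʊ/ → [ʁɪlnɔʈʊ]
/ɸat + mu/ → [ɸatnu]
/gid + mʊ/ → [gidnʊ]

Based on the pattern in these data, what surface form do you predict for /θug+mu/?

[θugŋu]

The data show progressive place assimilation: /m/ → [ɲ] after /ɟ/; /m/ → [n] after /l/; /m/ → [n] after /t/; /m/ → [n] after /d/. In each pair only place changes, matching the preceding consonant, while manner and voice stay constant.
The rule targets /m/ (voiced bilabial nasal), which sits after the trigger /g/ (velar).
The voiced velar nasal is [ŋ], so /m/ → [ŋ].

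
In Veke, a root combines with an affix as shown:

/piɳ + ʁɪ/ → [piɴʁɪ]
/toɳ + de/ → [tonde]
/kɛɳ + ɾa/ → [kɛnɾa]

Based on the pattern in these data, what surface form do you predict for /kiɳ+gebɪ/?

[kiŋgebɪ]

The data show regressive place assimilation: /ɳ/ → [ɴ] before /ʁ/; /ɳ/ → [n] before /d/; /ɳ/ → [n] before /ɾ/. In each pair only place changes, matching the following consonant, while manner and voice stay constant.
The rule targets /ɳ/ (voiced retroflex nasal), which sits before the trigger /g/ (velar).
A voiced velar nasal is [ŋ], so the surface segment is [ŋ].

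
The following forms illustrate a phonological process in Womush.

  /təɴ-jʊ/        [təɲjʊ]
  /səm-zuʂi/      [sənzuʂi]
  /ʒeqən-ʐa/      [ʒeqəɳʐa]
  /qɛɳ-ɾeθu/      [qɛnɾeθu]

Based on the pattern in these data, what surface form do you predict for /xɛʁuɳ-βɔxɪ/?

The data show regressive place assimilation: /ɴ/ → [ɲ] before /j/; /m/ → [n] before /z/; /n/ → [ɳ] before /ʐ/; /ɳ/ → [n] before /ɾ/. In each pair only place changes, matching the following consonant, while manner and voice stay constant.
/ɳ/ is a voiced retroflex nasal. The following trigger /β/ is bilabial, so /ɳ/ must become bilabial as well.
A voiced bilabial nasal is [m], so the surface segment is [m].

[xɛʁumβɔxɪ]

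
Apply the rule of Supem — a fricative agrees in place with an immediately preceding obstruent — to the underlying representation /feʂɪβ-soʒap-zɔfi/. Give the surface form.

[feʂɪβɸoʒapβɔfi]

/s/ is a voiceless alveolar fricative. The preceding trigger /β/ is bilabial, so /s/ must become bilabial as well.
The voiceless bilabial fricative is [ɸ], so /s/ → [ɸ].
At the second juncture, /z/ likewise becomes [β] adjacent to /p/.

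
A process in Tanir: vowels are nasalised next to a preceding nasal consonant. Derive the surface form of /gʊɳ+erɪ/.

[gʊɳẽrɪ]

/e/ sits next to the nasal /ɳ/ and is therefore nasalised to [ẽ].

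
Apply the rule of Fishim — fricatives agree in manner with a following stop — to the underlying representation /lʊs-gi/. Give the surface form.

/s/ is a voiceless alveolar fricative. The following trigger /g/ is a stop, so /s/ must become a stop as well.
Changing only its manner to stop gives [t] — the voiceless alveolar stop.

[lʊtgi]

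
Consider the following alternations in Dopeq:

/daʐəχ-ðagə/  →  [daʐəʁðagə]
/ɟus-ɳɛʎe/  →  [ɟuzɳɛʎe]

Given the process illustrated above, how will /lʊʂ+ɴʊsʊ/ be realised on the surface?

The data show regressive voicing assimilation: /χ/ → [ʁ] before /ð/; /s/ → [z] before /ɳ/. In each pair only voicing changes, matching the following consonant, while place and manner stay constant.
The rule targets /ʂ/ (voiceless retroflex fricative), which sits before the trigger /ɴ/ (voiced).
A voiced retroflex fricative is [ʐ], so the surface segment is [ʐ].

[lʊʐɴʊsʊ]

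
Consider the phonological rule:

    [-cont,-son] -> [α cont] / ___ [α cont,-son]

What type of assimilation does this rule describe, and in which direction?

regressive manner assimilation

The shared variable α links the value of [cont] on the target to that of the neighbouring obstruent. [cont] distinguishes stops from fricatives — a manner-of-articulation feature — so this is manner assimilation.
The conditioning segment sits to the right of the focus bar, meaning the trigger follows the segment that changes — regressive assimilation.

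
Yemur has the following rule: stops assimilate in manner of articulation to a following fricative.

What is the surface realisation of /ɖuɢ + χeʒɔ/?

/ɢ/ is a voiced uvular stop. The following trigger /χ/ is a fricative, so /ɢ/ must become a fricative as well.
The voiced uvular fricative is [ʁ], so /ɢ/ → [ʁ].

[ɖuʁχeʒɔ]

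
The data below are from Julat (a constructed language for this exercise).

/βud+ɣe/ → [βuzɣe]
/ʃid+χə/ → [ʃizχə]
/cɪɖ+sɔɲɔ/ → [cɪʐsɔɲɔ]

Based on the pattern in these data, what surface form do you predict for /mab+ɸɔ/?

The data show regressive manner assimilation: /d/ → [z] before /ɣ/; /d/ → [z] before /χ/; /ɖ/ → [ʐ] before /s/. In each pair only manner changes, matching the following consonant, while place and voice stay constant.
The rule targets /b/ (voiced bilabial stop), which sits before the trigger /ɸ/ (fricative).
A voiced bilabial fricative is [β], so the surface segment is [β].

[maβɸɔ]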